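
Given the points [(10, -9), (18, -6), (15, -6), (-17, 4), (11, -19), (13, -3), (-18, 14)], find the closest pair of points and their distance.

Computing all pairwise distances among 7 points:

d((10, -9), (18, -6)) = 8.544
d((10, -9), (15, -6)) = 5.831
d((10, -9), (-17, 4)) = 29.9666
d((10, -9), (11, -19)) = 10.0499
d((10, -9), (13, -3)) = 6.7082
d((10, -9), (-18, 14)) = 36.2353
d((18, -6), (15, -6)) = 3.0 <-- minimum
d((18, -6), (-17, 4)) = 36.4005
d((18, -6), (11, -19)) = 14.7648
d((18, -6), (13, -3)) = 5.831
d((18, -6), (-18, 14)) = 41.1825
d((15, -6), (-17, 4)) = 33.5261
d((15, -6), (11, -19)) = 13.6015
d((15, -6), (13, -3)) = 3.6056
d((15, -6), (-18, 14)) = 38.5876
d((-17, 4), (11, -19)) = 36.2353
d((-17, 4), (13, -3)) = 30.8058
d((-17, 4), (-18, 14)) = 10.0499
d((11, -19), (13, -3)) = 16.1245
d((11, -19), (-18, 14)) = 43.9318
d((13, -3), (-18, 14)) = 35.3553

Closest pair: (18, -6) and (15, -6) with distance 3.0

The closest pair is (18, -6) and (15, -6) with Euclidean distance 3.0. For 7 points, brute-force pairwise comparison is shown above. For large n, the divide-and-conquer algorithm (sort by x, recurse on halves, check the dividing strip) achieves O(n log n).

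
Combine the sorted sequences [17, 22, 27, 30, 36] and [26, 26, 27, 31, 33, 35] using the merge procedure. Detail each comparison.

Merging process:

Compare 17 vs 26: take 17 from left. Merged: [17]
Compare 22 vs 26: take 22 from left. Merged: [17, 22]
Compare 27 vs 26: take 26 from right. Merged: [17, 22, 26]
Compare 27 vs 26: take 26 from right. Merged: [17, 22, 26, 26]
Compare 27 vs 27: take 27 from left. Merged: [17, 22, 26, 26, 27]
Compare 30 vs 27: take 27 from right. Merged: [17, 22, 26, 26, 27, 27]
Compare 30 vs 31: take 30 from left. Merged: [17, 22, 26, 26, 27, 27, 30]
Compare 36 vs 31: take 31 from right. Merged: [17, 22, 26, 26, 27, 27, 30, 31]
Compare 36 vs 33: take 33 from right. Merged: [17, 22, 26, 26, 27, 27, 30, 31, 33]
Compare 36 vs 35: take 35 from right. Merged: [17, 22, 26, 26, 27, 27, 30, 31, 33, 35]
Append remaining from left: [36]. Merged: [17, 22, 26, 26, 27, 27, 30, 31, 33, 35, 36]

Final merged array: [17, 22, 26, 26, 27, 27, 30, 31, 33, 35, 36]
Total comparisons: 10

The merged array is [17, 22, 26, 26, 27, 27, 30, 31, 33, 35, 36], requiring 10 comparisons. The merge step runs in O(n) time where n is the total number of elements.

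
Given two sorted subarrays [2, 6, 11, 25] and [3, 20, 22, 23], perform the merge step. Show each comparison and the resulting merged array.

Merging process:

Compare 2 vs 3: take 2 from left. Merged: [2]
Compare 6 vs 3: take 3 from right. Merged: [2, 3]
Compare 6 vs 20: take 6 from left. Merged: [2, 3, 6]
Compare 11 vs 20: take 11 from left. Merged: [2, 3, 6, 11]
Compare 25 vs 20: take 20 from right. Merged: [2, 3, 6, 11, 20]
Compare 25 vs 22: take 22 from right. Merged: [2, 3, 6, 11, 20, 22]
Compare 25 vs 23: take 23 from right. Merged: [2, 3, 6, 11, 20, 22, 23]
Append remaining from left: [25]. Merged: [2, 3, 6, 11, 20, 22, 23, 25]

Final merged array: [2, 3, 6, 11, 20, 22, 23, 25]
Total comparisons: 7

The merged array is [2, 3, 6, 11, 20, 22, 23, 25], requiring 7 comparisons. The merge step runs in O(n) time where n is the total number of elements.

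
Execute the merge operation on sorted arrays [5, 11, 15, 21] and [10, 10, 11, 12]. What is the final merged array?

Merging process:

Compare 5 vs 10: take 5 from left. Merged: [5]
Compare 11 vs 10: take 10 from right. Merged: [5, 10]
Compare 11 vs 10: take 10 from right. Merged: [5, 10, 10]
Compare 11 vs 11: take 11 from left. Merged: [5, 10, 10, 11]
Compare 15 vs 11: take 11 from right. Merged: [5, 10, 10, 11, 11]
Compare 15 vs 12: take 12 from right. Merged: [5, 10, 10, 11, 11, 12]
Append remaining from left: [15, 21]. Merged: [5, 10, 10, 11, 11, 12, 15, 21]

Final merged array: [5, 10, 10, 11, 11, 12, 15, 21]
Total comparisons: 6

The merged array is [5, 10, 10, 11, 11, 12, 15, 21], requiring 6 comparisons. The merge step runs in O(n) time where n is the total number of elements.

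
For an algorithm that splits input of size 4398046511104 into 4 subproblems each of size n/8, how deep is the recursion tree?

For divide and conquer with division factor 8:

Problem sizes at each level:
Level 0: 4398046511104
Level 1: 549755813888
Level 2: 68719476736
Level 3: 8589934592
Level 4: 1073741824
Level 5: 134217728
Level 6: 16777216
Level 7: 2097152
Level 8: 262144
Level 9: 32768
Level 10: 4096
Level 11: 512
Level 12: 64
Level 13: 8
Level 14: 1

The root is level 0 and the size-1 base case is level 14 (the tree spans levels 0 through 14, i.e. 15 levels counting the root), so the depth is the number of divisions: log_8(4398046511104) = 14

The recursion tree depth is log_8(4398046511104) = 14. At each level, the problem size is divided by 8, so it takes 14 divisions to reduce to a base case of size 1. The algorithm makes 4 recursive calls at each level.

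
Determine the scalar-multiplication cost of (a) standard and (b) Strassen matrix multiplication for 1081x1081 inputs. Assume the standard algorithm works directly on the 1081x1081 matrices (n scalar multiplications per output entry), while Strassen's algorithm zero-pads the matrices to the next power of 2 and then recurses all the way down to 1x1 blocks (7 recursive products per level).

Matrix multiplication for 1081x1081 matrices:

Strassen's algorithm requires power-of-2 dimensions. Pad 1081x1081 to 2048x2048 (next power of 2).

Standard algorithm: 1081^3 = 1263214441 multiplications
Strassen's algorithm: 7^(log2(2048)) = 7^11 = 1977326743 multiplications
Difference: 1263214441 - 1977326743 = -714112302 (Strassen uses MORE here due to padding overhead — for small or just-over-power-of-2 n, padding can outweigh the per-level savings)

Standard: 1263214441 multiplications (1081^3). Strassen: 1977326743 multiplications (7^11, after padding to 2048x2048). Strassen reduces 8 recursive multiplications to 7 at each level.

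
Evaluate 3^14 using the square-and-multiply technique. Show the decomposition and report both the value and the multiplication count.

Computing 3^14 by squaring (build up from 3^1; each line after the first costs one multiplication):

3^1 = 3
3^2 = (3^1)^2 = 3^2 = 9
3^3 = 3 * 3^2 = 3 * 9 = 27
3^6 = (3^3)^2 = 27^2 = 729
3^7 = 3 * 3^6 = 3 * 729 = 2187
3^14 = (3^7)^2 = 2187^2 = 4782969

Result: 4782969
Multiplications needed: 5 (5 lines after 3^1)

3^14 = 4782969. Using exponentiation by squaring, this requires 5 multiplications. The key idea: if the exponent is even, square the half-power; if odd, multiply by the base once.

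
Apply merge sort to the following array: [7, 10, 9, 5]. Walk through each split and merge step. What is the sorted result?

Merge sort trace:

Split: [7, 10, 9, 5] -> [7, 10] and [9, 5]
  Split: [7, 10] -> [7] and [10]
  Merge: [7] + [10] -> [7, 10]
  Split: [9, 5] -> [9] and [5]
  Merge: [9] + [5] -> [5, 9]
Merge: [7, 10] + [5, 9] -> [5, 7, 9, 10]

Final sorted array: [5, 7, 9, 10]

The merge sort proceeds by recursively splitting the array and merging sorted halves.
After all merges, the sorted array is [5, 7, 9, 10].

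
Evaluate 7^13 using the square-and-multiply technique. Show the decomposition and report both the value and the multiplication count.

Computing 7^13 by squaring (build up from 7^1; each line after the first costs one multiplication):

7^1 = 7
7^2 = (7^1)^2 = 7^2 = 49
7^3 = 7 * 7^2 = 7 * 49 = 343
7^6 = (7^3)^2 = 343^2 = 117649
7^12 = (7^6)^2 = 117649^2 = 13841287201
7^13 = 7 * 7^12 = 7 * 13841287201 = 96889010407

Result: 96889010407
Multiplications needed: 5 (5 lines after 7^1)

7^13 = 96889010407. Using exponentiation by squaring, this requires 5 multiplications. The key idea: if the exponent is even, square the half-power; if odd, multiply by the base once.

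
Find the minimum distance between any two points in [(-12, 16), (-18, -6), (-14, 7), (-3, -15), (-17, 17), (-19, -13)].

Computing all pairwise distances among 6 points:

d((-12, 16), (-18, -6)) = 22.8035
d((-12, 16), (-14, 7)) = 9.2195
d((-12, 16), (-3, -15)) = 32.28
d((-12, 16), (-17, 17)) = 5.099 <-- minimum
d((-12, 16), (-19, -13)) = 29.8329
d((-18, -6), (-14, 7)) = 13.6015
d((-18, -6), (-3, -15)) = 17.4929
d((-18, -6), (-17, 17)) = 23.0217
d((-18, -6), (-19, -13)) = 7.0711
d((-14, 7), (-3, -15)) = 24.5967
d((-14, 7), (-17, 17)) = 10.4403
d((-14, 7), (-19, -13)) = 20.6155
d((-3, -15), (-17, 17)) = 34.9285
d((-3, -15), (-19, -13)) = 16.1245
d((-17, 17), (-19, -13)) = 30.0666

Closest pair: (-12, 16) and (-17, 17) with distance 5.099

The closest pair is (-12, 16) and (-17, 17) with Euclidean distance 5.099. For 6 points, brute-force pairwise comparison is shown above. For large n, the divide-and-conquer algorithm (sort by x, recurse on halves, check the dividing strip) achieves O(n log n).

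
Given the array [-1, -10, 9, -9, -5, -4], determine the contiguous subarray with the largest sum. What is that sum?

Using Kadane's algorithm on [-1, -10, 9, -9, -5, -4]:

Scanning through the array:
Position 1 (value -10): max_ending_here = -10, max_so_far = -1
Position 2 (value 9): max_ending_here = 9, max_so_far = 9
Position 3 (value -9): max_ending_here = 0, max_so_far = 9
Position 4 (value -5): max_ending_here = -5, max_so_far = 9
Position 5 (value -4): max_ending_here = -4, max_so_far = 9

Maximum subarray: [9]
Maximum sum: 9

The maximum subarray is [9] with sum 9. This subarray runs from index 2 to index 2.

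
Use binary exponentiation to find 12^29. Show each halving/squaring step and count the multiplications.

Computing 12^29 by squaring (build up from 12^1; each line after the first costs one multiplication):

12^1 = 12
12^2 = (12^1)^2 = 12^2 = 144
12^3 = 12 * 12^2 = 12 * 144 = 1728
12^6 = (12^3)^2 = 1728^2 = 2985984
12^7 = 12 * 12^6 = 12 * 2985984 = 35831808
12^14 = (12^7)^2 = 35831808^2 = 1283918464548864
12^28 = (12^14)^2 = 1283918464548864^2 = 1648446623609512543951043690496
12^29 = 12 * 12^28 = 12 * 1648446623609512543951043690496 = 19781359483314150527412524285952

Result: 19781359483314150527412524285952
Multiplications needed: 7 (7 lines after 12^1)

12^29 = 19781359483314150527412524285952. Using exponentiation by squaring, this requires 7 multiplications. The key idea: if the exponent is even, square the half-power; if odd, multiply by the base once.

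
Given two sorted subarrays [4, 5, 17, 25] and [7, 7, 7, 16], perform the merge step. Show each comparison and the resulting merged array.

Merging process:

Compare 4 vs 7: take 4 from left. Merged: [4]
Compare 5 vs 7: take 5 from left. Merged: [4, 5]
Compare 17 vs 7: take 7 from right. Merged: [4, 5, 7]
Compare 17 vs 7: take 7 from right. Merged: [4, 5, 7, 7]
Compare 17 vs 7: take 7 from right. Merged: [4, 5, 7, 7, 7]
Compare 17 vs 16: take 16 from right. Merged: [4, 5, 7, 7, 7, 16]
Append remaining from left: [17, 25]. Merged: [4, 5, 7, 7, 7, 16, 17, 25]

Final merged array: [4, 5, 7, 7, 7, 16, 17, 25]
Total comparisons: 6

The merged array is [4, 5, 7, 7, 7, 16, 17, 25], requiring 6 comparisons. The merge step runs in O(n) time where n is the total number of elements.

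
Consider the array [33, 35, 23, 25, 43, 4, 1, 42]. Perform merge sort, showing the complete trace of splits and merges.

Merge sort trace:

Split: [33, 35, 23, 25, 43, 4, 1, 42] -> [33, 35, 23, 25] and [43, 4, 1, 42]
  Split: [33, 35, 23, 25] -> [33, 35] and [23, 25]
    Split: [33, 35] -> [33] and [35]
    Merge: [33] + [35] -> [33, 35]
    Split: [23, 25] -> [23] and [25]
    Merge: [23] + [25] -> [23, 25]
  Merge: [33, 35] + [23, 25] -> [23, 25, 33, 35]
  Split: [43, 4, 1, 42] -> [43, 4] and [1, 42]
    Split: [43, 4] -> [43] and [4]
    Merge: [43] + [4] -> [4, 43]
    Split: [1, 42] -> [1] and [42]
    Merge: [1] + [42] -> [1, 42]
  Merge: [4, 43] + [1, 42] -> [1, 4, 42, 43]
Merge: [23, 25, 33, 35] + [1, 4, 42, 43] -> [1, 4, 23, 25, 33, 35, 42, 43]

Final sorted array: [1, 4, 23, 25, 33, 35, 42, 43]

The merge sort proceeds by recursively splitting the array and merging sorted halves.
After all merges, the sorted array is [1, 4, 23, 25, 33, 35, 42, 43].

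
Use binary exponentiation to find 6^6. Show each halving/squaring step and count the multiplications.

Computing 6^6 by squaring (build up from 6^1; each line after the first costs one multiplication):

6^1 = 6
6^2 = (6^1)^2 = 6^2 = 36
6^3 = 6 * 6^2 = 6 * 36 = 216
6^6 = (6^3)^2 = 216^2 = 46656

Result: 46656
Multiplications needed: 3 (3 lines after 6^1)

6^6 = 46656. Using exponentiation by squaring, this requires 3 multiplications. The key idea: if the exponent is even, square the half-power; if odd, multiply by the base once.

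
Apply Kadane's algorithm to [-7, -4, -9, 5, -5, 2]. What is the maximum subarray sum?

Using Kadane's algorithm on [-7, -4, -9, 5, -5, 2]:

Scanning through the array:
Position 1 (value -4): max_ending_here = -4, max_so_far = -4
Position 2 (value -9): max_ending_here = -9, max_so_far = -4
Position 3 (value 5): max_ending_here = 5, max_so_far = 5
Position 4 (value -5): max_ending_here = 0, max_so_far = 5
Position 5 (value 2): max_ending_here = 2, max_so_far = 5

Maximum subarray: [5]
Maximum sum: 5

The maximum subarray is [5] with sum 5. This subarray runs from index 3 to index 3.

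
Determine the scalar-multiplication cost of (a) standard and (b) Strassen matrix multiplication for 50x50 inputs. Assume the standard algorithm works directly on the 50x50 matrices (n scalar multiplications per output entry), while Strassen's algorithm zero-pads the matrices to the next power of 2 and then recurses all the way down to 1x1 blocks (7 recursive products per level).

Matrix multiplication for 50x50 matrices:

Strassen's algorithm requires power-of-2 dimensions. Pad 50x50 to 64x64 (next power of 2).

Standard algorithm: 50^3 = 125000 multiplications
Strassen's algorithm: 7^(log2(64)) = 7^6 = 117649 multiplications
Savings: 125000 - 117649 = 7351 multiplications

Standard: 125000 multiplications (50^3). Strassen: 117649 multiplications (7^6, after padding to 64x64). Strassen reduces 8 recursive multiplications to 7 at each level.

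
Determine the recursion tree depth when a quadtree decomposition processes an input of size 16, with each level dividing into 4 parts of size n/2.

For divide and conquer with division factor 2:

Problem sizes at each level:
Level 0: 16
Level 1: 8
Level 2: 4
Level 3: 2
Level 4: 1

The root is level 0 and the size-1 base case is level 4 (the tree spans levels 0 through 4, i.e. 5 levels counting the root), so the depth is the number of divisions: log_2(16) = 4

The recursion tree depth is log_2(16) = 4. At each level, the problem size is divided by 2, so it takes 4 divisions to reduce to a base case of size 1. The algorithm makes 4 recursive calls at each level.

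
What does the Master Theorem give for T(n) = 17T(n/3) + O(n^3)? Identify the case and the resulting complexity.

Master Theorem for T(n) = 17T(n/3) + O(n^3):

a = 17, b = 3, c = 3
log_b(a) = log_3(17) = 2.5789

Case 3: c = 3 > log_3(17) = 2.5789
T(n) = O(n^3) = O(n^3)

For T(n) = 17T(n/3) + O(n^3): log_3(17) = 2.5789. This is Case 3 of the Master Theorem (c > log_b(a), work dominated by root), giving O(n^3).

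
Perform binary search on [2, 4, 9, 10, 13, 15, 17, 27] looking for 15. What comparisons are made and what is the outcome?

Binary search for 15 in [2, 4, 9, 10, 13, 15, 17, 27]:

lo=0, hi=7, mid=3, arr[mid]=10 -> 10 < 15, search right half
lo=4, hi=7, mid=5, arr[mid]=15 -> Found target at index 5!

Binary search finds 15 at index 5 after 2 comparisons. The search repeatedly halves the search space by comparing with the middle element.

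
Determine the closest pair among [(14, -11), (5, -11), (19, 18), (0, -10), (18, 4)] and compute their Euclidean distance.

Computing all pairwise distances among 5 points:

d((14, -11), (5, -11)) = 9.0
d((14, -11), (19, 18)) = 29.4279
d((14, -11), (0, -10)) = 14.0357
d((14, -11), (18, 4)) = 15.5242
d((5, -11), (19, 18)) = 32.2025
d((5, -11), (0, -10)) = 5.099 <-- minimum
d((5, -11), (18, 4)) = 19.8494
d((19, 18), (0, -10)) = 33.8378
d((19, 18), (18, 4)) = 14.0357
d((0, -10), (18, 4)) = 22.8035

Closest pair: (5, -11) and (0, -10) with distance 5.099

The closest pair is (5, -11) and (0, -10) with Euclidean distance 5.099. For 5 points, brute-force pairwise comparison is shown above. For large n, the divide-and-conquer algorithm (sort by x, recurse on halves, check the dividing strip) achieves O(n log n).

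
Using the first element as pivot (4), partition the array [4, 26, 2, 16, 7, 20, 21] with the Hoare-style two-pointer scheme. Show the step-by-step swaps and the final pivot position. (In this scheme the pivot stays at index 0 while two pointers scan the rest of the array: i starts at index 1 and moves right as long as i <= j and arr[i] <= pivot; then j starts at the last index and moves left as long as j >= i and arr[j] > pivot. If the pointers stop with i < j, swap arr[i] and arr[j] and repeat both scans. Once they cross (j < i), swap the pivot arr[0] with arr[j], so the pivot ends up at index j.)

Hoare-style two-pointer partition with pivot = 4:

Initial array: [4, 26, 2, 16, 7, 20, 21]

Pointers start at i = 1, j = 6.
i stops at index 1 (arr[1]=26 > 4), j stops at index 2 (arr[2]=2 <= 4): swap arr[1] and arr[2], array becomes [4, 2, 26, 16, 7, 20, 21]
i ends at 2, j ends at 1: the pointers have crossed (j < i), so scanning stops.

Swap pivot arr[0] with arr[1] to place pivot at position 1: [2, 4, 26, 16, 7, 20, 21]
Pivot position: 1

After partitioning with pivot 4, the array becomes [2, 4, 26, 16, 7, 20, 21]. The pivot is placed at index 1. All elements to the left of the pivot are <= 4, and all elements to the right are > 4.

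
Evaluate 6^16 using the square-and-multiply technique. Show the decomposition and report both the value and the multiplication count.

Computing 6^16 by squaring (build up from 6^1; each line after the first costs one multiplication):

6^1 = 6
6^2 = (6^1)^2 = 6^2 = 36
6^4 = (6^2)^2 = 36^2 = 1296
6^8 = (6^4)^2 = 1296^2 = 1679616
6^16 = (6^8)^2 = 1679616^2 = 2821109907456

Result: 2821109907456
Multiplications needed: 4 (4 lines after 6^1)

6^16 = 2821109907456. Using exponentiation by squaring, this requires 4 multiplications. The key idea: if the exponent is even, square the half-power; if odd, multiply by the base once.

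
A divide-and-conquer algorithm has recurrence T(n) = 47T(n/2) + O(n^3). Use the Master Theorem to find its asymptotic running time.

Master Theorem for T(n) = 47T(n/2) + O(n^3):

a = 47, b = 2, c = 3
log_b(a) = log_2(47) = 5.5546

Case 1: c = 3 < log_2(47) = 5.5546
T(n) = O(n^(log_2 47))

For T(n) = 47T(n/2) + O(n^3): log_2(47) = 5.5546. This is Case 1 of the Master Theorem (c < log_b(a), work dominated by leaves), giving O(n^(log_2 47)).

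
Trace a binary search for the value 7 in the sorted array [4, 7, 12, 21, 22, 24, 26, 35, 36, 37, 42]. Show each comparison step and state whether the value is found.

Binary search for 7 in [4, 7, 12, 21, 22, 24, 26, 35, 36, 37, 42]:

lo=0, hi=10, mid=5, arr[mid]=24 -> 24 > 7, search left half
lo=0, hi=4, mid=2, arr[mid]=12 -> 12 > 7, search left half
lo=0, hi=1, mid=0, arr[mid]=4 -> 4 < 7, search right half
lo=1, hi=1, mid=1, arr[mid]=7 -> Found target at index 1!

Binary search finds 7 at index 1 after 4 comparisons. The search repeatedly halves the search space by comparing with the middle element.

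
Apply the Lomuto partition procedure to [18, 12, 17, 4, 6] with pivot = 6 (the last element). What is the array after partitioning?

Lomuto partition with pivot = 6:

Initial array: [18, 12, 17, 4, 6]

arr[0]=18 > 6: no swap
arr[1]=12 > 6: no swap
arr[2]=17 > 6: no swap
arr[3]=4 <= 6: swap with position 0, array becomes [4, 12, 17, 18, 6]

Place pivot at position 1: [4, 6, 17, 18, 12]
Pivot position: 1

After partitioning with pivot 6, the array becomes [4, 6, 17, 18, 12]. The pivot is placed at index 1. All elements to the left of the pivot are <= 6, and all elements to the right are > 6.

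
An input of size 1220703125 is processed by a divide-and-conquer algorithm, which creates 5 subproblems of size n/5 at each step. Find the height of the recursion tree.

For divide and conquer with division factor 5:

Problem sizes at each level:
Level 0: 1220703125
Level 1: 244140625
Level 2: 48828125
Level 3: 9765625
Level 4: 1953125
Level 5: 390625
Level 6: 78125
Level 7: 15625
Level 8: 3125
Level 9: 625
Level 10: 125
Level 11: 25
Level 12: 5
Level 13: 1

The root is level 0 and the size-1 base case is level 13 (the tree spans levels 0 through 13, i.e. 14 levels counting the root), so the depth is the number of divisions: log_5(1220703125) = 13

The recursion tree depth is log_5(1220703125) = 13. At each level, the problem size is divided by 5, so it takes 13 divisions to reduce to a base case of size 1. The algorithm makes 5 recursive calls at each level.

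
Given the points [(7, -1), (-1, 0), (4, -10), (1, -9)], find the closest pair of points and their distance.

Computing all pairwise distances among 4 points:

d((7, -1), (-1, 0)) = 8.0623
d((7, -1), (4, -10)) = 9.4868
d((7, -1), (1, -9)) = 10.0
d((-1, 0), (4, -10)) = 11.1803
d((-1, 0), (1, -9)) = 9.2195
d((4, -10), (1, -9)) = 3.1623 <-- minimum

Closest pair: (4, -10) and (1, -9) with distance 3.1623

The closest pair is (4, -10) and (1, -9) with Euclidean distance 3.1623. For 4 points, brute-force pairwise comparison is shown above. For large n, the divide-and-conquer algorithm (sort by x, recurse on halves, check the dividing strip) achieves O(n log n).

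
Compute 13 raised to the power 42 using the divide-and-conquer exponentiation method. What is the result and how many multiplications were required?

Computing 13^42 by squaring (build up from 13^1; each line after the first costs one multiplication):

13^1 = 13
13^2 = (13^1)^2 = 13^2 = 169
13^4 = (13^2)^2 = 169^2 = 28561
13^5 = 13 * 13^4 = 13 * 28561 = 371293
13^10 = (13^5)^2 = 371293^2 = 137858491849
13^20 = (13^10)^2 = 137858491849^2 = 19004963774880799438801
13^21 = 13 * 13^20 = 13 * 19004963774880799438801 = 247064529073450392704413
13^42 = (13^21)^2 = 247064529073450392704413^2 = 61040881526285814362156628321386486455989674569

Result: 61040881526285814362156628321386486455989674569
Multiplications needed: 7 (7 lines after 13^1)

13^42 = 61040881526285814362156628321386486455989674569. Using exponentiation by squaring, this requires 7 multiplications. The key idea: if the exponent is even, square the half-power; if odd, multiply by the base once.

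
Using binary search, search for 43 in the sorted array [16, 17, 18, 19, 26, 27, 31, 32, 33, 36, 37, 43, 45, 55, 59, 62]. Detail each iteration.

Binary search for 43 in [16, 17, 18, 19, 26, 27, 31, 32, 33, 36, 37, 43, 45, 55, 59, 62]:

lo=0, hi=15, mid=7, arr[mid]=32 -> 32 < 43, search right half
lo=8, hi=15, mid=11, arr[mid]=43 -> Found target at index 11!

Binary search finds 43 at index 11 after 2 comparisons. The search repeatedly halves the search space by comparing with the middle element.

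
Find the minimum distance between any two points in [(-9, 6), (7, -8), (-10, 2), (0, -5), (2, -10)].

Computing all pairwise distances among 5 points:

d((-9, 6), (7, -8)) = 21.2603
d((-9, 6), (-10, 2)) = 4.1231 <-- minimum
d((-9, 6), (0, -5)) = 14.2127
d((-9, 6), (2, -10)) = 19.4165
d((7, -8), (-10, 2)) = 19.7231
d((7, -8), (0, -5)) = 7.6158
d((7, -8), (2, -10)) = 5.3852
d((-10, 2), (0, -5)) = 12.2066
d((-10, 2), (2, -10)) = 16.9706
d((0, -5), (2, -10)) = 5.3852

Closest pair: (-9, 6) and (-10, 2) with distance 4.1231

The closest pair is (-9, 6) and (-10, 2) with Euclidean distance 4.1231. For 5 points, brute-force pairwise comparison is shown above. For large n, the divide-and-conquer algorithm (sort by x, recurse on halves, check the dividing strip) achieves O(n log n).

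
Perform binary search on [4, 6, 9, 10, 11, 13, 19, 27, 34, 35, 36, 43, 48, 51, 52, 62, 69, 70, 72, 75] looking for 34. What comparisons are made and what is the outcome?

Binary search for 34 in [4, 6, 9, 10, 11, 13, 19, 27, 34, 35, 36, 43, 48, 51, 52, 62, 69, 70, 72, 75]:

lo=0, hi=19, mid=9, arr[mid]=35 -> 35 > 34, search left half
lo=0, hi=8, mid=4, arr[mid]=11 -> 11 < 34, search right half
lo=5, hi=8, mid=6, arr[mid]=19 -> 19 < 34, search right half
lo=7, hi=8, mid=7, arr[mid]=27 -> 27 < 34, search right half
lo=8, hi=8, mid=8, arr[mid]=34 -> Found target at index 8!

Binary search finds 34 at index 8 after 5 comparisons. The search repeatedly halves the search space by comparing with the middle element.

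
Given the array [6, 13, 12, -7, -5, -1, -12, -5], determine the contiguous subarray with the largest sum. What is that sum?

Using Kadane's algorithm on [6, 13, 12, -7, -5, -1, -12, -5]:

Scanning through the array:
Position 1 (value 13): max_ending_here = 19, max_so_far = 19
Position 2 (value 12): max_ending_here = 31, max_so_far = 31
Position 3 (value -7): max_ending_here = 24, max_so_far = 31
Position 4 (value -5): max_ending_here = 19, max_so_far = 31
Position 5 (value -1): max_ending_here = 18, max_so_far = 31
Position 6 (value -12): max_ending_here = 6, max_so_far = 31
Position 7 (value -5): max_ending_here = 1, max_so_far = 31

Maximum subarray: [6, 13, 12]
Maximum sum: 31

The maximum subarray is [6, 13, 12] with sum 31. This subarray runs from index 0 to index 2.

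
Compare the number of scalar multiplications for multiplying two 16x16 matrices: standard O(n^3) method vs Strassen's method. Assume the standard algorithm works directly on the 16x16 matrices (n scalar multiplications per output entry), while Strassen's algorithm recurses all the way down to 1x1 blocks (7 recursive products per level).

Matrix multiplication for 16x16 matrices:

Standard algorithm: 16^3 = 4096 multiplications
Strassen's algorithm: 7^(log2(16)) = 7^4 = 2401 multiplications
Savings: 4096 - 2401 = 1695 multiplications

Standard: 4096 multiplications (16^3). Strassen: 2401 multiplications (7^4). Strassen reduces 8 recursive multiplications to 7 at each level.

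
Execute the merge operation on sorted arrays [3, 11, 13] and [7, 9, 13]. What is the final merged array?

Merging process:

Compare 3 vs 7: take 3 from left. Merged: [3]
Compare 11 vs 7: take 7 from right. Merged: [3, 7]
Compare 11 vs 9: take 9 from right. Merged: [3, 7, 9]
Compare 11 vs 13: take 11 from left. Merged: [3, 7, 9, 11]
Compare 13 vs 13: take 13 from left. Merged: [3, 7, 9, 11, 13]
Append remaining from right: [13]. Merged: [3, 7, 9, 11, 13, 13]

Final merged array: [3, 7, 9, 11, 13, 13]
Total comparisons: 5

The merged array is [3, 7, 9, 11, 13, 13], requiring 5 comparisons. The merge step runs in O(n) time where n is the total number of elements.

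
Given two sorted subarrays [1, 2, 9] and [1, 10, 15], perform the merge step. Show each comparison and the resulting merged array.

Merging process:

Compare 1 vs 1: take 1 from left. Merged: [1]
Compare 2 vs 1: take 1 from right. Merged: [1, 1]
Compare 2 vs 10: take 2 from left. Merged: [1, 1, 2]
Compare 9 vs 10: take 9 from left. Merged: [1, 1, 2, 9]
Append remaining from right: [10, 15]. Merged: [1, 1, 2, 9, 10, 15]

Final merged array: [1, 1, 2, 9, 10, 15]
Total comparisons: 4

The merged array is [1, 1, 2, 9, 10, 15], requiring 4 comparisons. The merge step runs in O(n) time where n is the total number of elements.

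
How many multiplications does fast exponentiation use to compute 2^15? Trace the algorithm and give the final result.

Computing 2^15 by squaring (build up from 2^1; each line after the first costs one multiplication):

2^1 = 2
2^2 = (2^1)^2 = 2^2 = 4
2^3 = 2 * 2^2 = 2 * 4 = 8
2^6 = (2^3)^2 = 8^2 = 64
2^7 = 2 * 2^6 = 2 * 64 = 128
2^14 = (2^7)^2 = 128^2 = 16384
2^15 = 2 * 2^14 = 2 * 16384 = 32768

Result: 32768
Multiplications needed: 6 (6 lines after 2^1)

2^15 = 32768. Using exponentiation by squaring, this requires 6 multiplications. The key idea: if the exponent is even, square the half-power; if odd, multiply by the base once.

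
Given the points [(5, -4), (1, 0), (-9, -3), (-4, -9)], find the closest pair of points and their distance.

Computing all pairwise distances among 4 points:

d((5, -4), (1, 0)) = 5.6569 <-- minimum
d((5, -4), (-9, -3)) = 14.0357
d((5, -4), (-4, -9)) = 10.2956
d((1, 0), (-9, -3)) = 10.4403
d((1, 0), (-4, -9)) = 10.2956
d((-9, -3), (-4, -9)) = 7.8102

Closest pair: (5, -4) and (1, 0) with distance 5.6569

The closest pair is (5, -4) and (1, 0) with Euclidean distance 5.6569. For 4 points, brute-force pairwise comparison is shown above. For large n, the divide-and-conquer algorithm (sort by x, recurse on halves, check the dividing strip) achieves O(n log n).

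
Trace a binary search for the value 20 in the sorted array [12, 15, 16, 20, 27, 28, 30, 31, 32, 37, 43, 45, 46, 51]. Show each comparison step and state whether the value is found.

Binary search for 20 in [12, 15, 16, 20, 27, 28, 30, 31, 32, 37, 43, 45, 46, 51]:

lo=0, hi=13, mid=6, arr[mid]=30 -> 30 > 20, search left half
lo=0, hi=5, mid=2, arr[mid]=16 -> 16 < 20, search right half
lo=3, hi=5, mid=4, arr[mid]=27 -> 27 > 20, search left half
lo=3, hi=3, mid=3, arr[mid]=20 -> Found target at index 3!

Binary search finds 20 at index 3 after 4 comparisons. The search repeatedly halves the search space by comparing with the middle element.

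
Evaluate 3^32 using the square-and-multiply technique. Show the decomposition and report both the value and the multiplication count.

Computing 3^32 by squaring (build up from 3^1; each line after the first costs one multiplication):

3^1 = 3
3^2 = (3^1)^2 = 3^2 = 9
3^4 = (3^2)^2 = 9^2 = 81
3^8 = (3^4)^2 = 81^2 = 6561
3^16 = (3^8)^2 = 6561^2 = 43046721
3^32 = (3^16)^2 = 43046721^2 = 1853020188851841

Result: 1853020188851841
Multiplications needed: 5 (5 lines after 3^1)

3^32 = 1853020188851841. Using exponentiation by squaring, this requires 5 multiplications. The key idea: if the exponent is even, square the half-power; if odd, multiply by the base once.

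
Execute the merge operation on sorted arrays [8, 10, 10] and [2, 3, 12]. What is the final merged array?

Merging process:

Compare 8 vs 2: take 2 from right. Merged: [2]
Compare 8 vs 3: take 3 from right. Merged: [2, 3]
Compare 8 vs 12: take 8 from left. Merged: [2, 3, 8]
Compare 10 vs 12: take 10 from left. Merged: [2, 3, 8, 10]
Compare 10 vs 12: take 10 from left. Merged: [2, 3, 8, 10, 10]
Append remaining from right: [12]. Merged: [2, 3, 8, 10, 10, 12]

Final merged array: [2, 3, 8, 10, 10, 12]
Total comparisons: 5

The merged array is [2, 3, 8, 10, 10, 12], requiring 5 comparisons. The merge step runs in O(n) time where n is the total number of elements.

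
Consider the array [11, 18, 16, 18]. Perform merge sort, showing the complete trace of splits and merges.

Merge sort trace:

Split: [11, 18, 16, 18] -> [11, 18] and [16, 18]
  Split: [11, 18] -> [11] and [18]
  Merge: [11] + [18] -> [11, 18]
  Split: [16, 18] -> [16] and [18]
  Merge: [16] + [18] -> [16, 18]
Merge: [11, 18] + [16, 18] -> [11, 16, 18, 18]

Final sorted array: [11, 16, 18, 18]

The merge sort proceeds by recursively splitting the array and merging sorted halves.
After all merges, the sorted array is [11, 16, 18, 18].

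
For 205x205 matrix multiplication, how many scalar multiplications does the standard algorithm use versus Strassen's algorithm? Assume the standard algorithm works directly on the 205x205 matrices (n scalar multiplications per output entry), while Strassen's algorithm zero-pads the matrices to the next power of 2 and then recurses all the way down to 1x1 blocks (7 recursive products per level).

Matrix multiplication for 205x205 matrices:

Strassen's algorithm requires power-of-2 dimensions. Pad 205x205 to 256x256 (next power of 2).

Standard algorithm: 205^3 = 8615125 multiplications
Strassen's algorithm: 7^(log2(256)) = 7^8 = 5764801 multiplications
Savings: 8615125 - 5764801 = 2850324 multiplications

Standard: 8615125 multiplications (205^3). Strassen: 5764801 multiplications (7^8, after padding to 256x256). Strassen reduces 8 recursive multiplications to 7 at each level.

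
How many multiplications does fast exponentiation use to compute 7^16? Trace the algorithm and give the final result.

Computing 7^16 by squaring (build up from 7^1; each line after the first costs one multiplication):

7^1 = 7
7^2 = (7^1)^2 = 7^2 = 49
7^4 = (7^2)^2 = 49^2 = 2401
7^8 = (7^4)^2 = 2401^2 = 5764801
7^16 = (7^8)^2 = 5764801^2 = 33232930569601

Result: 33232930569601
Multiplications needed: 4 (4 lines after 7^1)

7^16 = 33232930569601. Using exponentiation by squaring, this requires 4 multiplications. The key idea: if the exponent is even, square the half-power; if odd, multiply by the base once.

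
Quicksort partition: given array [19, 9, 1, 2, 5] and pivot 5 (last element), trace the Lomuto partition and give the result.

Lomuto partition with pivot = 5:

Initial array: [19, 9, 1, 2, 5]

arr[0]=19 > 5: no swap
arr[1]=9 > 5: no swap
arr[2]=1 <= 5: swap with position 0, array becomes [1, 9, 19, 2, 5]
arr[3]=2 <= 5: swap with position 1, array becomes [1, 2, 19, 9, 5]

Place pivot at position 2: [1, 2, 5, 9, 19]
Pivot position: 2

After partitioning with pivot 5, the array becomes [1, 2, 5, 9, 19]. The pivot is placed at index 2. All elements to the left of the pivot are <= 5, and all elements to the right are > 5.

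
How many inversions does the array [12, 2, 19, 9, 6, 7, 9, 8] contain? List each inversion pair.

Finding inversions in [12, 2, 19, 9, 6, 7, 9, 8]:

(0, 1): arr[0]=12 > arr[1]=2
(0, 3): arr[0]=12 > arr[3]=9
(0, 4): arr[0]=12 > arr[4]=6
(0, 5): arr[0]=12 > arr[5]=7
(0, 6): arr[0]=12 > arr[6]=9
(0, 7): arr[0]=12 > arr[7]=8
(2, 3): arr[2]=19 > arr[3]=9
(2, 4): arr[2]=19 > arr[4]=6
(2, 5): arr[2]=19 > arr[5]=7
(2, 6): arr[2]=19 > arr[6]=9
(2, 7): arr[2]=19 > arr[7]=8
(3, 4): arr[3]=9 > arr[4]=6
(3, 5): arr[3]=9 > arr[5]=7
(3, 7): arr[3]=9 > arr[7]=8
(6, 7): arr[6]=9 > arr[7]=8

Total inversions: 15

The array has 15 inversion(s): (0,1), (0,3), (0,4), (0,5), (0,6), (0,7), (2,3), (2,4), (2,5), (2,6), (2,7), (3,4), (3,5), (3,7), (6,7). Each pair (i,j) satisfies i < j and arr[i] > arr[j].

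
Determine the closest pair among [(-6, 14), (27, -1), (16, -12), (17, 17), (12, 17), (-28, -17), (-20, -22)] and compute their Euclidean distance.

Computing all pairwise distances among 7 points:

d((-6, 14), (27, -1)) = 36.2491
d((-6, 14), (16, -12)) = 34.0588
d((-6, 14), (17, 17)) = 23.1948
d((-6, 14), (12, 17)) = 18.2483
d((-6, 14), (-28, -17)) = 38.0132
d((-6, 14), (-20, -22)) = 38.6264
d((27, -1), (16, -12)) = 15.5563
d((27, -1), (17, 17)) = 20.5913
d((27, -1), (12, 17)) = 23.4307
d((27, -1), (-28, -17)) = 57.28
d((27, -1), (-20, -22)) = 51.4782
d((16, -12), (17, 17)) = 29.0172
d((16, -12), (12, 17)) = 29.2746
d((16, -12), (-28, -17)) = 44.2832
d((16, -12), (-20, -22)) = 37.3631
d((17, 17), (12, 17)) = 5.0 <-- minimum
d((17, 17), (-28, -17)) = 56.4004
d((17, 17), (-20, -22)) = 53.7587
d((12, 17), (-28, -17)) = 52.4976
d((12, 17), (-20, -22)) = 50.448
d((-28, -17), (-20, -22)) = 9.434

Closest pair: (17, 17) and (12, 17) with distance 5.0

The closest pair is (17, 17) and (12, 17) with Euclidean distance 5.0. For 7 points, brute-force pairwise comparison is shown above. For large n, the divide-and-conquer algorithm (sort by x, recurse on halves, check the dividing strip) achieves O(n log n).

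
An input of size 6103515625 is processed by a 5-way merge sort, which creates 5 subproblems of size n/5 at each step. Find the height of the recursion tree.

For divide and conquer with division factor 5:

Problem sizes at each level:
Level 0: 6103515625
Level 1: 1220703125
Level 2: 244140625
Level 3: 48828125
Level 4: 9765625
Level 5: 1953125
Level 6: 390625
Level 7: 78125
Level 8: 15625
Level 9: 3125
Level 10: 625
Level 11: 125
Level 12: 25
Level 13: 5
Level 14: 1

The root is level 0 and the size-1 base case is level 14 (the tree spans levels 0 through 14, i.e. 15 levels counting the root), so the depth is the number of divisions: log_5(6103515625) = 14

The recursion tree depth is log_5(6103515625) = 14. At each level, the problem size is divided by 5, so it takes 14 divisions to reduce to a base case of size 1. The algorithm makes 5 recursive calls at each level.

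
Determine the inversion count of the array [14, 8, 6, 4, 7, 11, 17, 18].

Finding inversions in [14, 8, 6, 4, 7, 11, 17, 18]:

(0, 1): arr[0]=14 > arr[1]=8
(0, 2): arr[0]=14 > arr[2]=6
(0, 3): arr[0]=14 > arr[3]=4
(0, 4): arr[0]=14 > arr[4]=7
(0, 5): arr[0]=14 > arr[5]=11
(1, 2): arr[1]=8 > arr[2]=6
(1, 3): arr[1]=8 > arr[3]=4
(1, 4): arr[1]=8 > arr[4]=7
(2, 3): arr[2]=6 > arr[3]=4

Total inversions: 9

The array has 9 inversion(s): (0,1), (0,2), (0,3), (0,4), (0,5), (1,2), (1,3), (1,4), (2,3). Each pair (i,j) satisfies i < j and arr[i] > arr[j].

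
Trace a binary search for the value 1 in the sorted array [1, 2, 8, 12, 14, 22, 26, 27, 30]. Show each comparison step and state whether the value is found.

Binary search for 1 in [1, 2, 8, 12, 14, 22, 26, 27, 30]:

lo=0, hi=8, mid=4, arr[mid]=14 -> 14 > 1, search left half
lo=0, hi=3, mid=1, arr[mid]=2 -> 2 > 1, search left half
lo=0, hi=0, mid=0, arr[mid]=1 -> Found target at index 0!

Binary search finds 1 at index 0 after 3 comparisons. The search repeatedly halves the search space by comparing with the middle element.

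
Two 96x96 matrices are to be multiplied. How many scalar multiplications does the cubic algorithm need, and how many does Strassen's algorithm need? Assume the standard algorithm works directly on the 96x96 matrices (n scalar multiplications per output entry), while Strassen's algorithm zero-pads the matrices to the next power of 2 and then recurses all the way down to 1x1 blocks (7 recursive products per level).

Matrix multiplication for 96x96 matrices:

Strassen's algorithm requires power-of-2 dimensions. Pad 96x96 to 128x128 (next power of 2).

Standard algorithm: 96^3 = 884736 multiplications
Strassen's algorithm: 7^(log2(128)) = 7^7 = 823543 multiplications
Savings: 884736 - 823543 = 61193 multiplications

Standard: 884736 multiplications (96^3). Strassen: 823543 multiplications (7^7, after padding to 128x128). Strassen reduces 8 recursive multiplications to 7 at each level.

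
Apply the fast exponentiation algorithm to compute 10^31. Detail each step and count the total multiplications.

Computing 10^31 by squaring (build up from 10^1; each line after the first costs one multiplication):

10^1 = 10
10^2 = (10^1)^2 = 10^2 = 100
10^3 = 10 * 10^2 = 10 * 100 = 1000
10^6 = (10^3)^2 = 1000^2 = 1000000
10^7 = 10 * 10^6 = 10 * 1000000 = 10000000
10^14 = (10^7)^2 = 10000000^2 = 100000000000000
10^15 = 10 * 10^14 = 10 * 100000000000000 = 1000000000000000
10^30 = (10^15)^2 = 1000000000000000^2 = 1000000000000000000000000000000
10^31 = 10 * 10^30 = 10 * 1000000000000000000000000000000 = 10000000000000000000000000000000

Result: 10000000000000000000000000000000
Multiplications needed: 8 (8 lines after 10^1)

10^31 = 10000000000000000000000000000000. Using exponentiation by squaring, this requires 8 multiplications. The key idea: if the exponent is even, square the half-power; if odd, multiply by the base once.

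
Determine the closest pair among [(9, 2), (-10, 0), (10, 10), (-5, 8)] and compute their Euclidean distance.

Computing all pairwise distances among 4 points:

d((9, 2), (-10, 0)) = 19.105
d((9, 2), (10, 10)) = 8.0623 <-- minimum
d((9, 2), (-5, 8)) = 15.2315
d((-10, 0), (10, 10)) = 22.3607
d((-10, 0), (-5, 8)) = 9.434
d((10, 10), (-5, 8)) = 15.1327

Closest pair: (9, 2) and (10, 10) with distance 8.0623

The closest pair is (9, 2) and (10, 10) with Euclidean distance 8.0623. For 4 points, brute-force pairwise comparison is shown above. For large n, the divide-and-conquer algorithm (sort by x, recurse on halves, check the dividing strip) achieves O(n log n).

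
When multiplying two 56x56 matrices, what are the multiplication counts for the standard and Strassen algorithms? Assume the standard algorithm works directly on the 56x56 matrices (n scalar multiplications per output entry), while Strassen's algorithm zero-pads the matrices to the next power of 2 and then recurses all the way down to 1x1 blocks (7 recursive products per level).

Matrix multiplication for 56x56 matrices:

Strassen's algorithm requires power-of-2 dimensions. Pad 56x56 to 64x64 (next power of 2).

Standard algorithm: 56^3 = 175616 multiplications
Strassen's algorithm: 7^(log2(64)) = 7^6 = 117649 multiplications
Savings: 175616 - 117649 = 57967 multiplications

Standard: 175616 multiplications (56^3). Strassen: 117649 multiplications (7^6, after padding to 64x64). Strassen reduces 8 recursive multiplications to 7 at each level.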